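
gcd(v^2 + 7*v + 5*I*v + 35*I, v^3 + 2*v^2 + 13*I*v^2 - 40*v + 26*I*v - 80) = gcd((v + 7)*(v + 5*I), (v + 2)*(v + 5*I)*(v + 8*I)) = v + 5*I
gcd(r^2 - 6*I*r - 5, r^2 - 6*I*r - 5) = r^2 - 6*I*r - 5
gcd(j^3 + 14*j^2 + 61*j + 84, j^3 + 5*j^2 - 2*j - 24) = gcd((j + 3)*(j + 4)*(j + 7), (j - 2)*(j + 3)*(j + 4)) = j^2 + 7*j + 12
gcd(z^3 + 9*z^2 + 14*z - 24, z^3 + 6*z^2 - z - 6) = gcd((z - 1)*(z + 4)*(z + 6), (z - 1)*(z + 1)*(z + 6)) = z^2 + 5*z - 6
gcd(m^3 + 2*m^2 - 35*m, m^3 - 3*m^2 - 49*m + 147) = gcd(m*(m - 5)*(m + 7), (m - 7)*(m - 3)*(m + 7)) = m + 7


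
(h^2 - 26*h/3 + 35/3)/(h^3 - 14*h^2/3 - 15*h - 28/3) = (3*h - 5)/(3*h^2 + 7*h + 4)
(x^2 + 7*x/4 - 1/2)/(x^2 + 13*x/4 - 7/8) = 2*(x + 2)/(2*x + 7)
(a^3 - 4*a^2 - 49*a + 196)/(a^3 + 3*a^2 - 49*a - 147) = (a - 4)/(a + 3)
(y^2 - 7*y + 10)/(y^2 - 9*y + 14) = (y - 5)/(y - 7)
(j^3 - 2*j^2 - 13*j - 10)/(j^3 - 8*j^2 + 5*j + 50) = (j + 1)/(j - 5)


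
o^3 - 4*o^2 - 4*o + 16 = (o - 4)*(o - 2)*(o + 2)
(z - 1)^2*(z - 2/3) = z^3 - 8*z^2/3 + 7*z/3 - 2/3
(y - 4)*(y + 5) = y^2 + y - 20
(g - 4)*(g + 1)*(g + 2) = g^3 - g^2 - 10*g - 8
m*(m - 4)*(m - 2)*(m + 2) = m^4 - 4*m^3 - 4*m^2 + 16*m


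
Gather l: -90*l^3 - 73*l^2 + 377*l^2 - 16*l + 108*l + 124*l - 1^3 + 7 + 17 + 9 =-90*l^3 + 304*l^2 + 216*l + 32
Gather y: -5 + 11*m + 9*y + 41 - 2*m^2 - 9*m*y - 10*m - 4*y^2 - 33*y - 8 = -2*m^2 + m - 4*y^2 + y*(-9*m - 24) + 28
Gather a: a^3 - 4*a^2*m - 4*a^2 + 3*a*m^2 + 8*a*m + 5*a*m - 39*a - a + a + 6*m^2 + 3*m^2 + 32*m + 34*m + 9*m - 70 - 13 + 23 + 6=a^3 + a^2*(-4*m - 4) + a*(3*m^2 + 13*m - 39) + 9*m^2 + 75*m - 54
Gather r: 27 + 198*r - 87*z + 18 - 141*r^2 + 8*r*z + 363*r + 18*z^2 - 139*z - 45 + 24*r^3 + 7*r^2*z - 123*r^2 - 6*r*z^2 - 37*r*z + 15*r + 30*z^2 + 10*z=24*r^3 + r^2*(7*z - 264) + r*(-6*z^2 - 29*z + 576) + 48*z^2 - 216*z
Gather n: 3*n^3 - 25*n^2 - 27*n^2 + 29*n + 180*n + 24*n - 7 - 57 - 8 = 3*n^3 - 52*n^2 + 233*n - 72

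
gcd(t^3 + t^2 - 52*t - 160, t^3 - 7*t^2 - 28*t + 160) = t^2 - 3*t - 40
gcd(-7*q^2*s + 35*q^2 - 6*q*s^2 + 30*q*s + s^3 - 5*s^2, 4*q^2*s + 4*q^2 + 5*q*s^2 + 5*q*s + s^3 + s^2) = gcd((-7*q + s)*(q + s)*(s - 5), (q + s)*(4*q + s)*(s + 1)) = q + s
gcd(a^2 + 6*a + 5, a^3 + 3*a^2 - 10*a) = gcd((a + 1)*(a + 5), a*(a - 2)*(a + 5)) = a + 5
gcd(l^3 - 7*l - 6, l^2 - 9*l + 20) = 1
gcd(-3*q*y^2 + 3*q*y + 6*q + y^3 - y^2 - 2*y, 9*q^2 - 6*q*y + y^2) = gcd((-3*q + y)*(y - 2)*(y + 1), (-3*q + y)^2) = -3*q + y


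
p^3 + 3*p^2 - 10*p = p*(p - 2)*(p + 5)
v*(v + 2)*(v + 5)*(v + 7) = v^4 + 14*v^3 + 59*v^2 + 70*v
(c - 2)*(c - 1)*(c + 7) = c^3 + 4*c^2 - 19*c + 14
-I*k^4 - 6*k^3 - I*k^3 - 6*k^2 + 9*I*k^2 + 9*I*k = k*(k - 3*I)^2*(-I*k - I)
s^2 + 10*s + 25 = (s + 5)^2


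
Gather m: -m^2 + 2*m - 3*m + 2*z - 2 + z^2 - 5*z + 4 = -m^2 - m + z^2 - 3*z + 2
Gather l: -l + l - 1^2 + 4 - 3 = 0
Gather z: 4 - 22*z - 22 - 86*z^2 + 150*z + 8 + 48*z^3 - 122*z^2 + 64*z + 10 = 48*z^3 - 208*z^2 + 192*z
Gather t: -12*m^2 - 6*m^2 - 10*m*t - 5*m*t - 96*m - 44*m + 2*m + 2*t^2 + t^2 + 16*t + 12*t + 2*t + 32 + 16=-18*m^2 - 138*m + 3*t^2 + t*(30 - 15*m) + 48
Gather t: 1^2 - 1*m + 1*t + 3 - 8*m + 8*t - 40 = -9*m + 9*t - 36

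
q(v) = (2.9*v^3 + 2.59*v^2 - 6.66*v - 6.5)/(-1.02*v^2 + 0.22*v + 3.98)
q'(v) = (2.04*v - 0.22)*(2.9*v^3 + 2.59*v^2 - 6.66*v - 6.5)/(-1.02*v^2 + 0.22*v + 3.98)^2 + (8.7*v^2 + 5.18*v - 6.66)/(-1.02*v^2 + 0.22*v + 3.98)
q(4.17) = -17.22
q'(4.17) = -1.83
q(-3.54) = 8.26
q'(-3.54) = -2.36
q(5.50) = -20.17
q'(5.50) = -2.46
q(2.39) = -24.21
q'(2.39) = 43.38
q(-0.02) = -1.60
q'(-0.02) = -1.60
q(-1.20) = 0.09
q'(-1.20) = -0.27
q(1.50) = -0.43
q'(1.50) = 9.65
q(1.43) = -1.02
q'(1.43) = 7.15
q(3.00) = -16.55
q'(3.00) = 2.30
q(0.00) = -1.63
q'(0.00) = -1.58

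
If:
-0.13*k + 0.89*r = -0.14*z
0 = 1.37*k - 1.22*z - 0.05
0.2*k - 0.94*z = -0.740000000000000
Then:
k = 0.91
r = -0.02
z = 0.98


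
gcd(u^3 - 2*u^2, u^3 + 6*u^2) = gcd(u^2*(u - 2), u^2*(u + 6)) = u^2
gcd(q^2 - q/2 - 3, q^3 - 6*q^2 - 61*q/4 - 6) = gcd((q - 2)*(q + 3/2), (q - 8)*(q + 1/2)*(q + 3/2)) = q + 3/2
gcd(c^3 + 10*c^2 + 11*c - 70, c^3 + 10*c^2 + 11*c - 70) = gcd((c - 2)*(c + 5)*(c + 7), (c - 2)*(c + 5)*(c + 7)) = c^3 + 10*c^2 + 11*c - 70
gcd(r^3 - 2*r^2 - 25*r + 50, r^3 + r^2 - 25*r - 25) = r^2 - 25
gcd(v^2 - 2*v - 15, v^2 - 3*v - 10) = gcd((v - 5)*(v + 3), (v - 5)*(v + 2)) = v - 5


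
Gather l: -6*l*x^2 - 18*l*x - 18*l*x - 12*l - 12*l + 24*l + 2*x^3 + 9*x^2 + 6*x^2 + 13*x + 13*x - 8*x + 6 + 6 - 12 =l*(-6*x^2 - 36*x) + 2*x^3 + 15*x^2 + 18*x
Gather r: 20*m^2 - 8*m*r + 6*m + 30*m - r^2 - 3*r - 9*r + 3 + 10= 20*m^2 + 36*m - r^2 + r*(-8*m - 12) + 13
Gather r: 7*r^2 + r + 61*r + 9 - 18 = 7*r^2 + 62*r - 9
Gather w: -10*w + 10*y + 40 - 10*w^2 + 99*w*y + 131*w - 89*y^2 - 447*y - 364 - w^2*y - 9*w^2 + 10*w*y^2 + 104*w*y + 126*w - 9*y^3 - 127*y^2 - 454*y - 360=w^2*(-y - 19) + w*(10*y^2 + 203*y + 247) - 9*y^3 - 216*y^2 - 891*y - 684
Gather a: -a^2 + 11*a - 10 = -a^2 + 11*a - 10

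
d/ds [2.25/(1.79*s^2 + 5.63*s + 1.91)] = (-8.055*s - 12.6675)/(1.79*s^2 + 5.63*s + 1.91)^2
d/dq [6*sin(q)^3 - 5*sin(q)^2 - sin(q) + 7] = (18*sin(q)^2 - 10*sin(q) - 1)*cos(q)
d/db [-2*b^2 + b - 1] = 1 - 4*b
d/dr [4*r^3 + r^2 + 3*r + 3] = 12*r^2 + 2*r + 3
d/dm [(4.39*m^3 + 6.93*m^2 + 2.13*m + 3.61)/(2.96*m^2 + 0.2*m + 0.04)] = (12.9944*m^4 + 1.756*m^3 - 4.392*m^2 - 20.8168*m - 0.6368)/(8.7616*m^4 + 1.184*m^3 + 0.2768*m^2 + 0.016*m + 0.0016)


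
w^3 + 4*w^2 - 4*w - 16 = (w - 2)*(w + 2)*(w + 4)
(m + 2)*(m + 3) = m^2 + 5*m + 6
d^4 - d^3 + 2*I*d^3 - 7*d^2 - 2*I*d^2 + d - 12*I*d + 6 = (d - 3)*(d + 2)*(d + I)^2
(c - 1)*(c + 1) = c^2 - 1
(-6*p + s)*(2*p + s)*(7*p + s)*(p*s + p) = -84*p^4*s - 84*p^4 - 40*p^3*s^2 - 40*p^3*s + 3*p^2*s^3 + 3*p^2*s^2 + p*s^4 + p*s^3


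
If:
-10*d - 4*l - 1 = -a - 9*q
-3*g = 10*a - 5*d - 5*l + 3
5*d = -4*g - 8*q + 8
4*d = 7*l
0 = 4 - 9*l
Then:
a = 763/1152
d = 7/9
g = -2023/1728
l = 4/9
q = 3799/3456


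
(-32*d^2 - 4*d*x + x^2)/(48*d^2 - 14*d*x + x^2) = (4*d + x)/(-6*d + x)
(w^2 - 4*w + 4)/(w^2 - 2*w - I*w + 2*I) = (w - 2)/(w - I)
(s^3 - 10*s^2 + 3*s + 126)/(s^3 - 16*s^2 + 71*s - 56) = (s^2 - 3*s - 18)/(s^2 - 9*s + 8)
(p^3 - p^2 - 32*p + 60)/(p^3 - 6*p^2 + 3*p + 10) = (p + 6)/(p + 1)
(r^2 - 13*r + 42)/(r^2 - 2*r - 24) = (r - 7)/(r + 4)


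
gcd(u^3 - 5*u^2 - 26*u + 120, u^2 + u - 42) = u - 6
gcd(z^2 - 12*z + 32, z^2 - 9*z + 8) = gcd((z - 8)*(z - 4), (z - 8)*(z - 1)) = z - 8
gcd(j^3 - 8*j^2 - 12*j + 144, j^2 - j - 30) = j - 6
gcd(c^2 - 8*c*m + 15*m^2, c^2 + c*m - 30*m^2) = c - 5*m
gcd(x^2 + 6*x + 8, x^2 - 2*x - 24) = x + 4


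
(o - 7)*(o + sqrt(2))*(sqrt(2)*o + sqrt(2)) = sqrt(2)*o^3 - 6*sqrt(2)*o^2 + 2*o^2 - 12*o - 7*sqrt(2)*o - 14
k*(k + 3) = k^2 + 3*k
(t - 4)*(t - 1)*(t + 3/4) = t^3 - 17*t^2/4 + t/4 + 3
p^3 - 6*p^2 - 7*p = p*(p - 7)*(p + 1)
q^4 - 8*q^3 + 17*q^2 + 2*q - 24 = (q - 4)*(q - 3)*(q - 2)*(q + 1)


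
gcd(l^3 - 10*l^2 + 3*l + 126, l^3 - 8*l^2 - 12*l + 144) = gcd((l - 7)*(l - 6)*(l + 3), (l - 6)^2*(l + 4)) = l - 6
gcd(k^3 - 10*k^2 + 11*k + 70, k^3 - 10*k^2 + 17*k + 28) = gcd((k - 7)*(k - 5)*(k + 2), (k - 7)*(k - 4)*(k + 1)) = k - 7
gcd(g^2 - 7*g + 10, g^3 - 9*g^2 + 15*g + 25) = g - 5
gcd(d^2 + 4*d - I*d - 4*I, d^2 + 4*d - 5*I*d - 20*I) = d + 4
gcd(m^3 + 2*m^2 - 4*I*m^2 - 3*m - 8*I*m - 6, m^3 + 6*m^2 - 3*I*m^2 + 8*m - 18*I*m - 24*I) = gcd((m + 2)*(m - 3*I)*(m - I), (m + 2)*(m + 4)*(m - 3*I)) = m^2 + m*(2 - 3*I) - 6*I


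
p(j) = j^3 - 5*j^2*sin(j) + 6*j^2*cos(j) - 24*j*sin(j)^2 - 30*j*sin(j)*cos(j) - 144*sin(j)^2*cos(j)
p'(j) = -6*j^2*sin(j) - 5*j^2*cos(j) + 3*j^2 + 30*j*sin(j)^2 - 48*j*sin(j)*cos(j) - 10*j*sin(j) - 30*j*cos(j)^2 + 12*j*cos(j) + 144*sin(j)^3 - 24*sin(j)^2 - 288*sin(j)*cos(j)^2 - 30*sin(j)*cos(j)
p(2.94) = -13.92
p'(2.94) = -85.28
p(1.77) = -16.67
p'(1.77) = 145.27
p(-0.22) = -7.52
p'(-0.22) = 64.24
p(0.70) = -62.01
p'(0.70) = -115.28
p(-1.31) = -6.41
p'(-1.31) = -179.88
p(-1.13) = -33.55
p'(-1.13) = -117.62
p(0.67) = -58.49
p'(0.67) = -119.45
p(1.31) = -77.19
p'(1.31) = 84.29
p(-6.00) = -10.16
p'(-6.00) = -29.36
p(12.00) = 2888.52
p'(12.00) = 676.50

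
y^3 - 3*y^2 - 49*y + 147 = (y - 7)*(y - 3)*(y + 7)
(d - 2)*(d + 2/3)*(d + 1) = d^3 - d^2/3 - 8*d/3 - 4/3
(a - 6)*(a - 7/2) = a^2 - 19*a/2 + 21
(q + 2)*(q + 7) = q^2 + 9*q + 14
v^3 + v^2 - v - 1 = (v - 1)*(v + 1)^2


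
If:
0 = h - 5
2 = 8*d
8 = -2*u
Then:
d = 1/4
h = 5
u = -4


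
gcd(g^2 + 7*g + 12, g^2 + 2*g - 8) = g + 4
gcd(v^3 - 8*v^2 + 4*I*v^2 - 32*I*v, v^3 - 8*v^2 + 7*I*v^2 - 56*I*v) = v^2 - 8*v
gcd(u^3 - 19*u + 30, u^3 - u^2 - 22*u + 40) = u^2 + 3*u - 10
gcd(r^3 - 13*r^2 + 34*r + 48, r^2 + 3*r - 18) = 1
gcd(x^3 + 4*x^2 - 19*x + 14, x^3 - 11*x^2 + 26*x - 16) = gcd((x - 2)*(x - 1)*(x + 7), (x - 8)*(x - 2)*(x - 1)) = x^2 - 3*x + 2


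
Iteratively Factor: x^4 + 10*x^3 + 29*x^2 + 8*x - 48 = (x + 4)*(x^3 + 6*x^2 + 5*x - 12) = (x - 1)*(x + 4)*(x^2 + 7*x + 12) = (x - 1)*(x + 4)^2*(x + 3)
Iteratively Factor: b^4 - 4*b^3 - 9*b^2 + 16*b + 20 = (b - 2)*(b^3 - 2*b^2 - 13*b - 10) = (b - 2)*(b + 2)*(b^2 - 4*b - 5) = (b - 5)*(b - 2)*(b + 2)*(b + 1)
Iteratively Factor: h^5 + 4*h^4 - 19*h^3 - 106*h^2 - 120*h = (h)*(h^4 + 4*h^3 - 19*h^2 - 106*h - 120) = h*(h + 3)*(h^3 + h^2 - 22*h - 40) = h*(h + 3)*(h + 4)*(h^2 - 3*h - 10) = h*(h - 5)*(h + 3)*(h + 4)*(h + 2)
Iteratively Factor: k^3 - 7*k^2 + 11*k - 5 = (k - 1)*(k^2 - 6*k + 5) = (k - 5)*(k - 1)*(k - 1)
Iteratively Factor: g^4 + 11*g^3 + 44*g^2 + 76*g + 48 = (g + 2)*(g^3 + 9*g^2 + 26*g + 24) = (g + 2)*(g + 3)*(g^2 + 6*g + 8) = (g + 2)*(g + 3)*(g + 4)*(g + 2)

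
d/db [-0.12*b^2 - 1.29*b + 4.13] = -0.24*b - 1.29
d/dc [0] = 0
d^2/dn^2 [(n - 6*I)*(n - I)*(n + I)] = 6*n - 12*I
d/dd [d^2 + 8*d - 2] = 2*d + 8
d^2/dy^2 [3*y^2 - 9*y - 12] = 6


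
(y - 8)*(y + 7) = y^2 - y - 56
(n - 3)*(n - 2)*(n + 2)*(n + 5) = n^4 + 2*n^3 - 19*n^2 - 8*n + 60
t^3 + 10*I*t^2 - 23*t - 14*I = (t + I)*(t + 2*I)*(t + 7*I)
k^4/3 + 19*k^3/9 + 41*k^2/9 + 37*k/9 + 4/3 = (k/3 + 1/3)*(k + 1)*(k + 4/3)*(k + 3)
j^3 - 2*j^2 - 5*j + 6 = (j - 3)*(j - 1)*(j + 2)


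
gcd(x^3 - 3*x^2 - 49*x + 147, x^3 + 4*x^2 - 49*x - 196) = x^2 - 49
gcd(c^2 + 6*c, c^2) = c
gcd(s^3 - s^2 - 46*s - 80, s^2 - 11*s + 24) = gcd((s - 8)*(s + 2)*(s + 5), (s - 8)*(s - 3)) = s - 8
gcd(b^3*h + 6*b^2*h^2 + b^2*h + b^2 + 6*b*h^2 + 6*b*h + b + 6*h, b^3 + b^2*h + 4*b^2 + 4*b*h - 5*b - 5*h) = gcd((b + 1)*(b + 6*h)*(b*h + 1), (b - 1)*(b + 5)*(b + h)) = 1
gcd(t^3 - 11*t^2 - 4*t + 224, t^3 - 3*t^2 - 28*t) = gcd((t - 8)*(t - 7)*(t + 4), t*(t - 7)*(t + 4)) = t^2 - 3*t - 28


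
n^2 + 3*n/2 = n*(n + 3/2)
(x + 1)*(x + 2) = x^2 + 3*x + 2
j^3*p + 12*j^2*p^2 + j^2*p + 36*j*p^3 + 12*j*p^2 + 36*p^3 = (j + 6*p)^2*(j*p + p)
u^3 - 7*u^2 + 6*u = u*(u - 6)*(u - 1)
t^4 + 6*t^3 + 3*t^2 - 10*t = t*(t - 1)*(t + 2)*(t + 5)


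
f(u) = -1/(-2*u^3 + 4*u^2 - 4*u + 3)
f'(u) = -(6*u^2 - 8*u + 4)/(-2*u^3 + 4*u^2 - 4*u + 3)^2 = 2*(-3*u^2 + 4*u - 2)/(2*u^3 - 4*u^2 + 4*u - 3)^2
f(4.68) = 0.01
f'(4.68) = -0.01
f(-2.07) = -0.02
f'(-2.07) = -0.02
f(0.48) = -0.56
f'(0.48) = -0.49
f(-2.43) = -0.02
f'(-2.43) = -0.01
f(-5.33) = -0.00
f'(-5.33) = -0.00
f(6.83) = 0.00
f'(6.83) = -0.00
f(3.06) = 0.03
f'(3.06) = -0.04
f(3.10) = 0.03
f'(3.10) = -0.04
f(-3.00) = -0.00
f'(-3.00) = -0.00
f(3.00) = 0.04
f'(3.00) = -0.05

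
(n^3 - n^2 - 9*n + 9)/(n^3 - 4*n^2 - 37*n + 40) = (n^2 - 9)/(n^2 - 3*n - 40)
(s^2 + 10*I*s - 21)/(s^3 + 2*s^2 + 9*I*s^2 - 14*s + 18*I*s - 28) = (s + 3*I)/(s^2 + 2*s*(1 + I) + 4*I)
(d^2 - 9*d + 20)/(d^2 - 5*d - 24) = (-d^2 + 9*d - 20)/(-d^2 + 5*d + 24)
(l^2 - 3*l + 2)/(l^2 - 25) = (l^2 - 3*l + 2)/(l^2 - 25)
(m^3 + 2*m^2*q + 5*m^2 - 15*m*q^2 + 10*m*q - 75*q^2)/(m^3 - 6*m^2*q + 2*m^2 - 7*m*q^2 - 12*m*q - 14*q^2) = (-m^3 - 2*m^2*q - 5*m^2 + 15*m*q^2 - 10*m*q + 75*q^2)/(-m^3 + 6*m^2*q - 2*m^2 + 7*m*q^2 + 12*m*q + 14*q^2)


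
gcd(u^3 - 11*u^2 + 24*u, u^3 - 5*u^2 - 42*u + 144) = u^2 - 11*u + 24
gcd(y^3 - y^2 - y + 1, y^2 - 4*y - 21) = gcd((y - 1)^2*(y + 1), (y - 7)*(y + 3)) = 1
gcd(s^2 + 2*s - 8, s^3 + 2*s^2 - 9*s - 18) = 1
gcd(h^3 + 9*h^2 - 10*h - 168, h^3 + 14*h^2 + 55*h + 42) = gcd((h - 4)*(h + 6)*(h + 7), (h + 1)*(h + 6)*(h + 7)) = h^2 + 13*h + 42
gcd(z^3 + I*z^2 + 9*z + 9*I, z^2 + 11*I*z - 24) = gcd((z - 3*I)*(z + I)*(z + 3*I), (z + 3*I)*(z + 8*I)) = z + 3*I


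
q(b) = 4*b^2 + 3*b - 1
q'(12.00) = 99.00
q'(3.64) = 32.12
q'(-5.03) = -37.24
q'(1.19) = 12.52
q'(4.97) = 42.76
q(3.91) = 71.88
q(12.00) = 611.00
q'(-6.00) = -45.00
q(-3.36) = 34.08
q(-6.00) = 125.00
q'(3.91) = 34.28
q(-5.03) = 85.11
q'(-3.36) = -23.88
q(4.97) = 112.71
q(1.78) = 17.01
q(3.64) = 62.92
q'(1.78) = 17.24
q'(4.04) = 35.32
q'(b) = 8*b + 3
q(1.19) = 8.23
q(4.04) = 76.41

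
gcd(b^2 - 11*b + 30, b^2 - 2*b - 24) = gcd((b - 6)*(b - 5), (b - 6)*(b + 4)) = b - 6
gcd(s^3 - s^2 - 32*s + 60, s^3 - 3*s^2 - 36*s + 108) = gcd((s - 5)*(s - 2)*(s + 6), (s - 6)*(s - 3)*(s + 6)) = s + 6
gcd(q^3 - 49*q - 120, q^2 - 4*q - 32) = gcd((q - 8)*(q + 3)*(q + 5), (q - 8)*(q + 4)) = q - 8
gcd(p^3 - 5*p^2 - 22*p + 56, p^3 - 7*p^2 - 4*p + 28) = p^2 - 9*p + 14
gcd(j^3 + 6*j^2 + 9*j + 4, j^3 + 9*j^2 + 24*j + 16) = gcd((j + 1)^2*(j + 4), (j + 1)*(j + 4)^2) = j^2 + 5*j + 4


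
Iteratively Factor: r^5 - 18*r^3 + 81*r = (r + 3)*(r^4 - 3*r^3 - 9*r^2 + 27*r) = (r - 3)*(r + 3)*(r^3 - 9*r) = (r - 3)^2*(r + 3)*(r^2 + 3*r) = (r - 3)^2*(r + 3)^2*(r)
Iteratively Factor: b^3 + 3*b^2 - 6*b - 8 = (b + 4)*(b^2 - b - 2) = (b - 2)*(b + 4)*(b + 1)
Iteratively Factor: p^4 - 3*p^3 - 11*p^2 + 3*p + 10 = (p - 5)*(p^3 + 2*p^2 - p - 2) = (p - 5)*(p + 2)*(p^2 - 1) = (p - 5)*(p - 1)*(p + 2)*(p + 1)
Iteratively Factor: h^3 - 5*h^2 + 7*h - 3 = (h - 1)*(h^2 - 4*h + 3) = (h - 1)^2*(h - 3)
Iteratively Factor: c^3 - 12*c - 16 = (c + 2)*(c^2 - 2*c - 8) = (c + 2)^2*(c - 4)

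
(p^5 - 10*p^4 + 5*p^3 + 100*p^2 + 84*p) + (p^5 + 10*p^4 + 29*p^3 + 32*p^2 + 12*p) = 2*p^5 + 34*p^3 + 132*p^2 + 96*p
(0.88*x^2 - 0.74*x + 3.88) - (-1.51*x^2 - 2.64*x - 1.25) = 2.39*x^2 + 1.9*x + 5.13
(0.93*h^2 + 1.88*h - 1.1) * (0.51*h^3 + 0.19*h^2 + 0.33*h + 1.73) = 0.4743*h^5 + 1.1355*h^4 + 0.1031*h^3 + 2.0203*h^2 + 2.8894*h - 1.903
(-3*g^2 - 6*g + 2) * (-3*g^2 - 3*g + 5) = 9*g^4 + 27*g^3 - 3*g^2 - 36*g + 10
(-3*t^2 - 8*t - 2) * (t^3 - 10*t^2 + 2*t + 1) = -3*t^5 + 22*t^4 + 72*t^3 + t^2 - 12*t - 2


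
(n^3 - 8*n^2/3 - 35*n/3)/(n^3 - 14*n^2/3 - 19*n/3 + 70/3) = n/(n - 2)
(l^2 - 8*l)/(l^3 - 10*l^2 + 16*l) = 1/(l - 2)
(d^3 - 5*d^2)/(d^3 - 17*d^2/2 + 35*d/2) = 2*d/(2*d - 7)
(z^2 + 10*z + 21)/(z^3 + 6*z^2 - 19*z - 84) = 1/(z - 4)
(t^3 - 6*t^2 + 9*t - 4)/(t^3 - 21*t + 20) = (t - 1)/(t + 5)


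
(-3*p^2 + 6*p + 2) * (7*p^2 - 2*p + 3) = -21*p^4 + 48*p^3 - 7*p^2 + 14*p + 6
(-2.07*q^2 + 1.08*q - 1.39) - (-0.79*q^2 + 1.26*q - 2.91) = -1.28*q^2 - 0.18*q + 1.52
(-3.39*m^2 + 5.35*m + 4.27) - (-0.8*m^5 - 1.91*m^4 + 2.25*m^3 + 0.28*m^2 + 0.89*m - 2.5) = 0.8*m^5 + 1.91*m^4 - 2.25*m^3 - 3.67*m^2 + 4.46*m + 6.77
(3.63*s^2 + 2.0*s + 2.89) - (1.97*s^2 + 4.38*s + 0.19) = 1.66*s^2 - 2.38*s + 2.7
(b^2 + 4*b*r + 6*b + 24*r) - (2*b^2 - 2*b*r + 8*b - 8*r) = -b^2 + 6*b*r - 2*b + 32*r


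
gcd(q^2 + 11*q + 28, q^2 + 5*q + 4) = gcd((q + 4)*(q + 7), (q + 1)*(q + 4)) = q + 4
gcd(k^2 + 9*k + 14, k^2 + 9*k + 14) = k^2 + 9*k + 14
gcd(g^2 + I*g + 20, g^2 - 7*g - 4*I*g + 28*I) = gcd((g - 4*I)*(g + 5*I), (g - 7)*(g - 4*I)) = g - 4*I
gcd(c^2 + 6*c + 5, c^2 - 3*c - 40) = c + 5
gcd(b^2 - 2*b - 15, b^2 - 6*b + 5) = b - 5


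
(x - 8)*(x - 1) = x^2 - 9*x + 8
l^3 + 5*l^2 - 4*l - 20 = (l - 2)*(l + 2)*(l + 5)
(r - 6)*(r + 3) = r^2 - 3*r - 18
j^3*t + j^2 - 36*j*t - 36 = (j - 6)*(j + 6)*(j*t + 1)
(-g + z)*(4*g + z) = -4*g^2 + 3*g*z + z^2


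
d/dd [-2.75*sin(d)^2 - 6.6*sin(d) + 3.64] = -(5.5*sin(d) + 6.6)*cos(d)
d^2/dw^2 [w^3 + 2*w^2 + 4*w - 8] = 6*w + 4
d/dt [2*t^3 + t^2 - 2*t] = 6*t^2 + 2*t - 2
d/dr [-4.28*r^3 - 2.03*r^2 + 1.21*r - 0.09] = -12.84*r^2 - 4.06*r + 1.21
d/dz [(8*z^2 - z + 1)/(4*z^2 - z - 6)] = (-4*z^2 - 104*z + 7)/(16*z^4 - 8*z^3 - 47*z^2 + 12*z + 36)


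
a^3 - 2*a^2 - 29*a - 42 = (a - 7)*(a + 2)*(a + 3)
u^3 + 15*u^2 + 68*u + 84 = (u + 2)*(u + 6)*(u + 7)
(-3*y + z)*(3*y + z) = -9*y^2 + z^2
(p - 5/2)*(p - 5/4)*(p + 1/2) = p^3 - 13*p^2/4 + 5*p/4 + 25/16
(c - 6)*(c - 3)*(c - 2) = c^3 - 11*c^2 + 36*c - 36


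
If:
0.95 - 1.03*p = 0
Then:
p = 0.92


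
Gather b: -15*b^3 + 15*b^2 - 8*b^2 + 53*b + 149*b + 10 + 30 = -15*b^3 + 7*b^2 + 202*b + 40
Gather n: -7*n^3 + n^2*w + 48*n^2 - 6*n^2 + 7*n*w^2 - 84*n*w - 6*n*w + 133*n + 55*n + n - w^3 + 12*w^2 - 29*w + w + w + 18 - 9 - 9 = -7*n^3 + n^2*(w + 42) + n*(7*w^2 - 90*w + 189) - w^3 + 12*w^2 - 27*w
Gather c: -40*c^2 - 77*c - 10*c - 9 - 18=-40*c^2 - 87*c - 27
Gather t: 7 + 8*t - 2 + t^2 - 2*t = t^2 + 6*t + 5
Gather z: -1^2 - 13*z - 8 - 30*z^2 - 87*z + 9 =-30*z^2 - 100*z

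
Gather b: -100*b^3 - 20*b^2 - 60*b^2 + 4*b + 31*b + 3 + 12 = -100*b^3 - 80*b^2 + 35*b + 15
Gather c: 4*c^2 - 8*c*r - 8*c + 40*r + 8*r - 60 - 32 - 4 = 4*c^2 + c*(-8*r - 8) + 48*r - 96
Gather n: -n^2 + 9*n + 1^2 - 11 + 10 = -n^2 + 9*n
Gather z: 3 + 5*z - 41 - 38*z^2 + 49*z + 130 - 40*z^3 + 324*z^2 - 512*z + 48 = -40*z^3 + 286*z^2 - 458*z + 140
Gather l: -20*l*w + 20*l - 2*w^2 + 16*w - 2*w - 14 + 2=l*(20 - 20*w) - 2*w^2 + 14*w - 12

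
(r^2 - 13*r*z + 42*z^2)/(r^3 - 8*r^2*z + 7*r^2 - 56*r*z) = (r^2 - 13*r*z + 42*z^2)/(r*(r^2 - 8*r*z + 7*r - 56*z))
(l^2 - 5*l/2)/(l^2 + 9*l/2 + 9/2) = l*(2*l - 5)/(2*l^2 + 9*l + 9)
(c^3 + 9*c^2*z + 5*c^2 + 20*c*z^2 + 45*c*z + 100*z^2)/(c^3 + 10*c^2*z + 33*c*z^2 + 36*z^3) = (c^2 + 5*c*z + 5*c + 25*z)/(c^2 + 6*c*z + 9*z^2)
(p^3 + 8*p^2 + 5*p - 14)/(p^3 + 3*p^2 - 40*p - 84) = (p - 1)/(p - 6)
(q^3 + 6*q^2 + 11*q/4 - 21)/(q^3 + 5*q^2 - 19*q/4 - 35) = (2*q - 3)/(2*q - 5)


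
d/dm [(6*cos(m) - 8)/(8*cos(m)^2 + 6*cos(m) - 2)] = (12*cos(m)^2 - 32*cos(m) - 9)*sin(m)/((cos(m) + 1)^2*(4*cos(m) - 1)^2)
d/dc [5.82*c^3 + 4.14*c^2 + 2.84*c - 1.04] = 17.46*c^2 + 8.28*c + 2.84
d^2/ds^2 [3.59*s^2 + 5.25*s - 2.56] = 7.18000000000000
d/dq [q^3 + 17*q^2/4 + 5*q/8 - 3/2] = 3*q^2 + 17*q/2 + 5/8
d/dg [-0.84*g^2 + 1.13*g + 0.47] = 1.13 - 1.68*g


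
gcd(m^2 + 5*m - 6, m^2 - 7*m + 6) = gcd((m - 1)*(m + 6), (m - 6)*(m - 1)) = m - 1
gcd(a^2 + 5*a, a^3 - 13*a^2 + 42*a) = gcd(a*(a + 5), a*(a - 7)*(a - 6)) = a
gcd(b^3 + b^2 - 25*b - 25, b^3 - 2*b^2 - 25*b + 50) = b^2 - 25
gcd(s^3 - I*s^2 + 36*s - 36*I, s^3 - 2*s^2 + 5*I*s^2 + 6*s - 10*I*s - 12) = s^2 + 5*I*s + 6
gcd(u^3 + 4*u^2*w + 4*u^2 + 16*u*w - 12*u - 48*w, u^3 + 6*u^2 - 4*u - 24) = u^2 + 4*u - 12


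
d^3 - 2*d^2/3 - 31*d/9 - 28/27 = (d - 7/3)*(d + 1/3)*(d + 4/3)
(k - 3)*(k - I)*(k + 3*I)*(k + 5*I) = k^4 - 3*k^3 + 7*I*k^3 - 7*k^2 - 21*I*k^2 + 21*k + 15*I*k - 45*I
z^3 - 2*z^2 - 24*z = z*(z - 6)*(z + 4)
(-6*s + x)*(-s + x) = 6*s^2 - 7*s*x + x^2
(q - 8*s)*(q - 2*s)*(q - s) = q^3 - 11*q^2*s + 26*q*s^2 - 16*s^3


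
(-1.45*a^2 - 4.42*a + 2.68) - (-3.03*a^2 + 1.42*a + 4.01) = 1.58*a^2 - 5.84*a - 1.33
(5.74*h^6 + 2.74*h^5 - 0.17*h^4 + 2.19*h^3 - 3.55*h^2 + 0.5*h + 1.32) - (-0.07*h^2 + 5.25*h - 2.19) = 5.74*h^6 + 2.74*h^5 - 0.17*h^4 + 2.19*h^3 - 3.48*h^2 - 4.75*h + 3.51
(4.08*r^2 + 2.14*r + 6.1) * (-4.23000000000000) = -17.2584*r^2 - 9.0522*r - 25.803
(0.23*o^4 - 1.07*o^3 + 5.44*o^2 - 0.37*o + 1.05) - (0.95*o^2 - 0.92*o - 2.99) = 0.23*o^4 - 1.07*o^3 + 4.49*o^2 + 0.55*o + 4.04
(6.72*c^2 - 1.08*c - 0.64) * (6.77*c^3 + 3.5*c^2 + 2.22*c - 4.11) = 45.4944*c^5 + 16.2084*c^4 + 6.8056*c^3 - 32.2568*c^2 + 3.018*c + 2.6304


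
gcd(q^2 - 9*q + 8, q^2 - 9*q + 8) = q^2 - 9*q + 8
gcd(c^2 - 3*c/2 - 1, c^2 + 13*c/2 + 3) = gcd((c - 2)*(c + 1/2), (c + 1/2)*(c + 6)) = c + 1/2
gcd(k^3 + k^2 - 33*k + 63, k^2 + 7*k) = k + 7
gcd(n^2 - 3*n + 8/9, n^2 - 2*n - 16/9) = n - 8/3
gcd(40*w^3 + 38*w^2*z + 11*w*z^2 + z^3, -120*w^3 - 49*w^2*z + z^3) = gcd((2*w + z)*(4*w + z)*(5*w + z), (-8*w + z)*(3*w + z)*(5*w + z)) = 5*w + z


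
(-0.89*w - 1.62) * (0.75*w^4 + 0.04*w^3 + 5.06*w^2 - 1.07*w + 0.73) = -0.6675*w^5 - 1.2506*w^4 - 4.5682*w^3 - 7.2449*w^2 + 1.0837*w - 1.1826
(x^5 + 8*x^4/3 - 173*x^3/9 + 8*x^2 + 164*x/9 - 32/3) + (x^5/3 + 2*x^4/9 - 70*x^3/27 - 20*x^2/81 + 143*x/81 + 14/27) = 4*x^5/3 + 26*x^4/9 - 589*x^3/27 + 628*x^2/81 + 1619*x/81 - 274/27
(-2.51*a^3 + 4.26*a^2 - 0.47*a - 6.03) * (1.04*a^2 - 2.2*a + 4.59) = -2.6104*a^5 + 9.9524*a^4 - 21.3817*a^3 + 14.3162*a^2 + 11.1087*a - 27.6777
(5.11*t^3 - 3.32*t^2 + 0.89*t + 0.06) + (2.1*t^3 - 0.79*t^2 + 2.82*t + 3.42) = 7.21*t^3 - 4.11*t^2 + 3.71*t + 3.48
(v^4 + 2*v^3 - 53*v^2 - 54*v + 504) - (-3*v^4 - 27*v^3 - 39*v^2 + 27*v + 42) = 4*v^4 + 29*v^3 - 14*v^2 - 81*v + 462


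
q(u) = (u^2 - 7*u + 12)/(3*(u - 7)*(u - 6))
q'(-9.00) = -0.00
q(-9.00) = 0.22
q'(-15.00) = 0.00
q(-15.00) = 0.25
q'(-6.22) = -0.01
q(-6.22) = 0.19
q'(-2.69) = -0.02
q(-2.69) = 0.15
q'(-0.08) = -0.03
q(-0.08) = 0.10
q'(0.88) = -0.03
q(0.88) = 0.07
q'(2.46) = -0.03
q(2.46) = 0.02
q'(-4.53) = -0.01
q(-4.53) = 0.18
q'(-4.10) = -0.01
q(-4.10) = 0.17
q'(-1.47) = -0.02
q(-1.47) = 0.13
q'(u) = (2*u - 7)/(3*(u - 7)*(u - 6)) - (u^2 - 7*u + 12)/(3*(u - 7)*(u - 6)^2) - (u^2 - 7*u + 12)/(3*(u - 7)^2*(u - 6)) = 2*(-u^2 + 10*u - 23)/(u^4 - 26*u^3 + 253*u^2 - 1092*u + 1764)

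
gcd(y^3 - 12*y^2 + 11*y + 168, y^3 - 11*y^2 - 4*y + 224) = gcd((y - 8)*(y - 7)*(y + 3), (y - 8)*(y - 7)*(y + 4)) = y^2 - 15*y + 56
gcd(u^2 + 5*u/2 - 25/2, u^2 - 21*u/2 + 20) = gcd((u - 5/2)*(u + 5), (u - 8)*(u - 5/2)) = u - 5/2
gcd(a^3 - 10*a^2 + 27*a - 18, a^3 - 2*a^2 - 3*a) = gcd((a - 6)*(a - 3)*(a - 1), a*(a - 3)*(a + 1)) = a - 3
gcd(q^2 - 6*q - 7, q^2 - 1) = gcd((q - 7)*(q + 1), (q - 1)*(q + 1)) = q + 1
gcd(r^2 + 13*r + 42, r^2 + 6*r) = r + 6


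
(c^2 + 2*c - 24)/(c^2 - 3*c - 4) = (c + 6)/(c + 1)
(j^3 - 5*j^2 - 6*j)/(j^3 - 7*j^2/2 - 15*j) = 2*(j + 1)/(2*j + 5)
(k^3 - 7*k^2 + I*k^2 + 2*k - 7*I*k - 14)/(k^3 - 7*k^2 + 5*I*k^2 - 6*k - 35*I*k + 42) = (k - I)/(k + 3*I)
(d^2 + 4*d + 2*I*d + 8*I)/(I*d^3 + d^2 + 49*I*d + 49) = (-I*d^2 + d*(2 - 4*I) + 8)/(d^3 - I*d^2 + 49*d - 49*I)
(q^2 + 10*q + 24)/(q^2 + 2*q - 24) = (q + 4)/(q - 4)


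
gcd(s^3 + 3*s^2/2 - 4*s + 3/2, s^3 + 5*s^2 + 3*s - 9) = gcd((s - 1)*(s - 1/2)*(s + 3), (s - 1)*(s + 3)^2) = s^2 + 2*s - 3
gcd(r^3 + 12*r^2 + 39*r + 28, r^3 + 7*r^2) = r + 7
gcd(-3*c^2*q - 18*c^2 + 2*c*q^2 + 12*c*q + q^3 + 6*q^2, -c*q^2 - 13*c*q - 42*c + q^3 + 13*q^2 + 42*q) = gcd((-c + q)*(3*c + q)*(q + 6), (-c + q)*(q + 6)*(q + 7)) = -c*q - 6*c + q^2 + 6*q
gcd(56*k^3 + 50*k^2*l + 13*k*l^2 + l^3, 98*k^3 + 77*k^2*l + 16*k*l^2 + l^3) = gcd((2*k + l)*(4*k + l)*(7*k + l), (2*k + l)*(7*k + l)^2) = 14*k^2 + 9*k*l + l^2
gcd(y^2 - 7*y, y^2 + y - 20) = 1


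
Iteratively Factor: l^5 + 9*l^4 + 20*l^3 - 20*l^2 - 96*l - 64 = (l + 4)*(l^4 + 5*l^3 - 20*l - 16) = (l + 2)*(l + 4)*(l^3 + 3*l^2 - 6*l - 8) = (l + 1)*(l + 2)*(l + 4)*(l^2 + 2*l - 8) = (l - 2)*(l + 1)*(l + 2)*(l + 4)*(l + 4)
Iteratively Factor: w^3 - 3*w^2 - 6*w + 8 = (w + 2)*(w^2 - 5*w + 4) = (w - 1)*(w + 2)*(w - 4)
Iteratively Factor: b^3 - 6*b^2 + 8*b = (b)*(b^2 - 6*b + 8) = b*(b - 2)*(b - 4)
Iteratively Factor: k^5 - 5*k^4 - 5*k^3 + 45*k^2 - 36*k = (k + 3)*(k^4 - 8*k^3 + 19*k^2 - 12*k) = (k - 1)*(k + 3)*(k^3 - 7*k^2 + 12*k) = (k - 4)*(k - 1)*(k + 3)*(k^2 - 3*k) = (k - 4)*(k - 3)*(k - 1)*(k + 3)*(k)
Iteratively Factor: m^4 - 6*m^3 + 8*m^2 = (m - 4)*(m^3 - 2*m^2) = m*(m - 4)*(m^2 - 2*m) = m*(m - 4)*(m - 2)*(m)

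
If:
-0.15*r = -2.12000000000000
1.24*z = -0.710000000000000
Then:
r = 14.13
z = -0.57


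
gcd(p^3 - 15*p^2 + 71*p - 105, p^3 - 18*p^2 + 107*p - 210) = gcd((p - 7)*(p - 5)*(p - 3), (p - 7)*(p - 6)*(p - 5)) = p^2 - 12*p + 35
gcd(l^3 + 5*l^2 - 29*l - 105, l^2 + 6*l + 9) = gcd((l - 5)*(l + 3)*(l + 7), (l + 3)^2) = l + 3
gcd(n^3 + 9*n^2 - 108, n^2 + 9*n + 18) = n + 6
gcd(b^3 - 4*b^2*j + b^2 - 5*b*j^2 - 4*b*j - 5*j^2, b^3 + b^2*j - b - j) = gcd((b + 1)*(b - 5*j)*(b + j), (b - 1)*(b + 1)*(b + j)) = b^2 + b*j + b + j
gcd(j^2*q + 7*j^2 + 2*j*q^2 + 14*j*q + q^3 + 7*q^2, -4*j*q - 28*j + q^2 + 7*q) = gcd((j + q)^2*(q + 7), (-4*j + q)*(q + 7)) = q + 7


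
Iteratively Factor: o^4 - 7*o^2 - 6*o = (o)*(o^3 - 7*o - 6) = o*(o + 2)*(o^2 - 2*o - 3) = o*(o + 1)*(o + 2)*(o - 3)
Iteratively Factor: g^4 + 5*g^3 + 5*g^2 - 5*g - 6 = (g + 3)*(g^3 + 2*g^2 - g - 2) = (g - 1)*(g + 3)*(g^2 + 3*g + 2) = (g - 1)*(g + 1)*(g + 3)*(g + 2)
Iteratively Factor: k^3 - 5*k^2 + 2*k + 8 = (k - 4)*(k^2 - k - 2) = (k - 4)*(k - 2)*(k + 1)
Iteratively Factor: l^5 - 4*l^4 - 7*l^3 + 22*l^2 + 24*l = (l + 2)*(l^4 - 6*l^3 + 5*l^2 + 12*l) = l*(l + 2)*(l^3 - 6*l^2 + 5*l + 12) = l*(l + 1)*(l + 2)*(l^2 - 7*l + 12) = l*(l - 3)*(l + 1)*(l + 2)*(l - 4)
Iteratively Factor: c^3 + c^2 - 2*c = (c + 2)*(c^2 - c) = c*(c + 2)*(c - 1)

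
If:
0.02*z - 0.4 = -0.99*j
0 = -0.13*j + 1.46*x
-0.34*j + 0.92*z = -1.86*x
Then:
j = 0.40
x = 0.04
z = 0.08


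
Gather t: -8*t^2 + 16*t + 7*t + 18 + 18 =-8*t^2 + 23*t + 36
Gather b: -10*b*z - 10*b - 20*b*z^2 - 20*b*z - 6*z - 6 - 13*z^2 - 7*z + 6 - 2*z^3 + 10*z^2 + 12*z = b*(-20*z^2 - 30*z - 10) - 2*z^3 - 3*z^2 - z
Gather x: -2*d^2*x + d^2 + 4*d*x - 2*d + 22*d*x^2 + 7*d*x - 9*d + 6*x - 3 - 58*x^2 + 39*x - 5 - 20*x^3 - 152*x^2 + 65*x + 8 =d^2 - 11*d - 20*x^3 + x^2*(22*d - 210) + x*(-2*d^2 + 11*d + 110)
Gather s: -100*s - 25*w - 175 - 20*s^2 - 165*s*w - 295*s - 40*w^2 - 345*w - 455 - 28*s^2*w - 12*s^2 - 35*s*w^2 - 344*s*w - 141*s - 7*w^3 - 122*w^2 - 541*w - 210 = s^2*(-28*w - 32) + s*(-35*w^2 - 509*w - 536) - 7*w^3 - 162*w^2 - 911*w - 840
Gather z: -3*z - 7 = -3*z - 7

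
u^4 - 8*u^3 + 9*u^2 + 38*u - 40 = (u - 5)*(u - 4)*(u - 1)*(u + 2)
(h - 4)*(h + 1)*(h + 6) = h^3 + 3*h^2 - 22*h - 24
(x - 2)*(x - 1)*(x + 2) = x^3 - x^2 - 4*x + 4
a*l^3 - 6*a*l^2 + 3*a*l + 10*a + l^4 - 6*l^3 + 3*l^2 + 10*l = (a + l)*(l - 5)*(l - 2)*(l + 1)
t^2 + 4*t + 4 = (t + 2)^2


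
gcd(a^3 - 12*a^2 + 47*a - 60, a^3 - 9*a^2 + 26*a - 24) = a^2 - 7*a + 12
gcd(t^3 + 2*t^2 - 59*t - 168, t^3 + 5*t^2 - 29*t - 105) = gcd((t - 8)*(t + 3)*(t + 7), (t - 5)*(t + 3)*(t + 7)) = t^2 + 10*t + 21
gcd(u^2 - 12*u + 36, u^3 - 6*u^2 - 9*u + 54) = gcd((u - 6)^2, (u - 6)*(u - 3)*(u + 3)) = u - 6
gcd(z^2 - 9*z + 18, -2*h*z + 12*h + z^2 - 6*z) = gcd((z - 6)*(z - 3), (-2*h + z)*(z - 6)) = z - 6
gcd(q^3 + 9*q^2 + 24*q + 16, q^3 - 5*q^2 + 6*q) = 1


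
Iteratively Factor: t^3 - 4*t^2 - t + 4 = (t + 1)*(t^2 - 5*t + 4) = (t - 1)*(t + 1)*(t - 4)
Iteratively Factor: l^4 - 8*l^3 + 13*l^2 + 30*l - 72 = (l - 4)*(l^3 - 4*l^2 - 3*l + 18) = (l - 4)*(l - 3)*(l^2 - l - 6) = (l - 4)*(l - 3)^2*(l + 2)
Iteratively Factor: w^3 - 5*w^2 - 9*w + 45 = (w - 3)*(w^2 - 2*w - 15) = (w - 3)*(w + 3)*(w - 5)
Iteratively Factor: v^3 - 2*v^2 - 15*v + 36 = (v - 3)*(v^2 + v - 12) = (v - 3)*(v + 4)*(v - 3)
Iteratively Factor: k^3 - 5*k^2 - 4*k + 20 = (k - 2)*(k^2 - 3*k - 10) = (k - 5)*(k - 2)*(k + 2)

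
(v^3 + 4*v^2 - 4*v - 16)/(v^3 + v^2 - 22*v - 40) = (v - 2)/(v - 5)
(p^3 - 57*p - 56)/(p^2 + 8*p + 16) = (p^3 - 57*p - 56)/(p^2 + 8*p + 16)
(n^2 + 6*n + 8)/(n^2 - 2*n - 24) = (n + 2)/(n - 6)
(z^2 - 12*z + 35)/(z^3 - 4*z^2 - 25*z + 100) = (z - 7)/(z^2 + z - 20)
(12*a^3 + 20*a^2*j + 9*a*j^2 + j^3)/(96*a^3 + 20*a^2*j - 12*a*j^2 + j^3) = (6*a^2 + 7*a*j + j^2)/(48*a^2 - 14*a*j + j^2)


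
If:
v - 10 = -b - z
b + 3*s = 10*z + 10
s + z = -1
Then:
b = 13*z + 13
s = -z - 1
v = -14*z - 3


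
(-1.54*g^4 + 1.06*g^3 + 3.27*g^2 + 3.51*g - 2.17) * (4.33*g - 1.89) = -6.6682*g^5 + 7.5004*g^4 + 12.1557*g^3 + 9.018*g^2 - 16.03*g + 4.1013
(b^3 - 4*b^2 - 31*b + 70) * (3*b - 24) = 3*b^4 - 36*b^3 + 3*b^2 + 954*b - 1680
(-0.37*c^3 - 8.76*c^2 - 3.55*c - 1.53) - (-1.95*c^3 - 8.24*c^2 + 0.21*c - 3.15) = 1.58*c^3 - 0.52*c^2 - 3.76*c + 1.62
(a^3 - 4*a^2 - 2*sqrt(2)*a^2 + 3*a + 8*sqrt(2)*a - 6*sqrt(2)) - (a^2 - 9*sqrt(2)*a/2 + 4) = a^3 - 5*a^2 - 2*sqrt(2)*a^2 + 3*a + 25*sqrt(2)*a/2 - 6*sqrt(2) - 4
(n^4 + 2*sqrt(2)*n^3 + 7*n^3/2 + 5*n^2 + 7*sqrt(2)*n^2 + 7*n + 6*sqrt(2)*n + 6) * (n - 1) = n^5 + 5*n^4/2 + 2*sqrt(2)*n^4 + 3*n^3/2 + 5*sqrt(2)*n^3 - sqrt(2)*n^2 + 2*n^2 - 6*sqrt(2)*n - n - 6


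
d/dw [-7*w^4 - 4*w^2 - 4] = -28*w^3 - 8*w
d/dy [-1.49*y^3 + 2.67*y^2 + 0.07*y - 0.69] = -4.47*y^2 + 5.34*y + 0.07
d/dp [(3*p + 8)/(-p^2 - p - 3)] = (-3*p^2 - 3*p + (2*p + 1)*(3*p + 8) - 9)/(p^2 + p + 3)^2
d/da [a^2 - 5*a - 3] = 2*a - 5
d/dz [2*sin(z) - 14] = 2*cos(z)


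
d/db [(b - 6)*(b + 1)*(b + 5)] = 3*b^2 - 31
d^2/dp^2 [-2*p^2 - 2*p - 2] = -4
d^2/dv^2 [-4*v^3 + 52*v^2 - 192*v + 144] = 104 - 24*v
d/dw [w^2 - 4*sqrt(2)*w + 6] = 2*w - 4*sqrt(2)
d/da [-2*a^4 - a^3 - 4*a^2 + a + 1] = -8*a^3 - 3*a^2 - 8*a + 1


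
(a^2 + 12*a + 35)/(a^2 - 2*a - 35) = (a + 7)/(a - 7)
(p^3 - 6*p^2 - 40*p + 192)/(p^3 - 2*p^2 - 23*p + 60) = (p^2 - 2*p - 48)/(p^2 + 2*p - 15)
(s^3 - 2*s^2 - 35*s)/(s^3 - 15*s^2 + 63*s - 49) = s*(s + 5)/(s^2 - 8*s + 7)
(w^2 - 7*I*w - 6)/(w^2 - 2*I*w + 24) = (w - I)/(w + 4*I)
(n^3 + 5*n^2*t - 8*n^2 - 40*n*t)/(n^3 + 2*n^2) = (n^2 + 5*n*t - 8*n - 40*t)/(n*(n + 2))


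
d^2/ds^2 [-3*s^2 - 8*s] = -6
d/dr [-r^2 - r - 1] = -2*r - 1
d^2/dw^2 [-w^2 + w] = -2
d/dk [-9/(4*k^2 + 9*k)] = 9*(8*k + 9)/(k^2*(4*k + 9)^2)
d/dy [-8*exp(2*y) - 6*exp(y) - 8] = (-16*exp(y) - 6)*exp(y)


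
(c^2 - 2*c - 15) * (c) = c^3 - 2*c^2 - 15*c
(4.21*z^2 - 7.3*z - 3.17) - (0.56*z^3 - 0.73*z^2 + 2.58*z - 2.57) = -0.56*z^3 + 4.94*z^2 - 9.88*z - 0.6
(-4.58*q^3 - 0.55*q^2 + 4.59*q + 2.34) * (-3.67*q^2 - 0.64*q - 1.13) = 16.8086*q^5 + 4.9497*q^4 - 11.3179*q^3 - 10.9039*q^2 - 6.6843*q - 2.6442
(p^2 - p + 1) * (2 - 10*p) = -10*p^3 + 12*p^2 - 12*p + 2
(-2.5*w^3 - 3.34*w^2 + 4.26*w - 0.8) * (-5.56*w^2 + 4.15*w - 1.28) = 13.9*w^5 + 8.1954*w^4 - 34.3466*w^3 + 26.4022*w^2 - 8.7728*w + 1.024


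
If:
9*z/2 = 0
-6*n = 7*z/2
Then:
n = 0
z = 0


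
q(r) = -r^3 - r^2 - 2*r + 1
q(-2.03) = 9.30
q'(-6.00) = -98.00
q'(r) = -3*r^2 - 2*r - 2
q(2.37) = -22.67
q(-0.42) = 1.74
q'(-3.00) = -23.00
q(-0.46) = 1.81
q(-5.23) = 127.16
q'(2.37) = -23.59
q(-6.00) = 193.00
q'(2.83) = -31.69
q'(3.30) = -41.27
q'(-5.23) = -73.60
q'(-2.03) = -10.30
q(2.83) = -35.33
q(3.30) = -52.43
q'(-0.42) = -1.69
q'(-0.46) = -1.71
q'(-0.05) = -1.91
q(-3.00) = 25.00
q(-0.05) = 1.10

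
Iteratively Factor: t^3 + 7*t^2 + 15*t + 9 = (t + 3)*(t^2 + 4*t + 3) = (t + 1)*(t + 3)*(t + 3)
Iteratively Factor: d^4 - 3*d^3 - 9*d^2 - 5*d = (d - 5)*(d^3 + 2*d^2 + d) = (d - 5)*(d + 1)*(d^2 + d) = d*(d - 5)*(d + 1)*(d + 1)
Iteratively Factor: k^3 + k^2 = (k)*(k^2 + k) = k*(k + 1)*(k)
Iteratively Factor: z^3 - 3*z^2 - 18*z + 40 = (z - 2)*(z^2 - z - 20) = (z - 2)*(z + 4)*(z - 5)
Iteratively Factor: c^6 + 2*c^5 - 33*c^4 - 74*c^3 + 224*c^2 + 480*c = (c - 5)*(c^5 + 7*c^4 + 2*c^3 - 64*c^2 - 96*c) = (c - 5)*(c + 2)*(c^4 + 5*c^3 - 8*c^2 - 48*c) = c*(c - 5)*(c + 2)*(c^3 + 5*c^2 - 8*c - 48) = c*(c - 5)*(c + 2)*(c + 4)*(c^2 + c - 12) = c*(c - 5)*(c + 2)*(c + 4)^2*(c - 3)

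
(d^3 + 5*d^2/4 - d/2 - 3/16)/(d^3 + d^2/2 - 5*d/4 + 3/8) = (4*d + 1)/(2*(2*d - 1))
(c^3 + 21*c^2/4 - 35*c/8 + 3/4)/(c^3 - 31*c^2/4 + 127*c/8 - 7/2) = (2*c^2 + 11*c - 6)/(2*c^2 - 15*c + 28)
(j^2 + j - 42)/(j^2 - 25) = (j^2 + j - 42)/(j^2 - 25)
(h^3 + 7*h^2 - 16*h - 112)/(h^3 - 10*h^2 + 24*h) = (h^2 + 11*h + 28)/(h*(h - 6))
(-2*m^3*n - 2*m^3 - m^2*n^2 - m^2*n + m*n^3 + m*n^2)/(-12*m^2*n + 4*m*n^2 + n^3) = m*(m*n + m + n^2 + n)/(n*(6*m + n))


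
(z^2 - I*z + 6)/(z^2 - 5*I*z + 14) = (z - 3*I)/(z - 7*I)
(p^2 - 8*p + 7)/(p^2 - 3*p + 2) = (p - 7)/(p - 2)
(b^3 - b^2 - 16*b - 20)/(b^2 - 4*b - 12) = (b^2 - 3*b - 10)/(b - 6)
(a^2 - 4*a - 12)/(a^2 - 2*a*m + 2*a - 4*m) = (a - 6)/(a - 2*m)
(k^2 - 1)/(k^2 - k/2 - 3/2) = 2*(k - 1)/(2*k - 3)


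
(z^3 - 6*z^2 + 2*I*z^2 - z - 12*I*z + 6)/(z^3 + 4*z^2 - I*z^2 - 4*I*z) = (z^3 + 2*z^2*(-3 + I) - z*(1 + 12*I) + 6)/(z*(z^2 + z*(4 - I) - 4*I))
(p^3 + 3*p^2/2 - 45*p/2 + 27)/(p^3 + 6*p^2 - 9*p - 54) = (p - 3/2)/(p + 3)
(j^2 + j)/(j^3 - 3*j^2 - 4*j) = 1/(j - 4)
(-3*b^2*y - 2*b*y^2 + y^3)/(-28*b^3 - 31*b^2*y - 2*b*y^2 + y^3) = y*(-3*b + y)/(-28*b^2 - 3*b*y + y^2)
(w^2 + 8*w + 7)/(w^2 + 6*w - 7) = (w + 1)/(w - 1)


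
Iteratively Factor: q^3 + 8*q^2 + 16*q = (q + 4)*(q^2 + 4*q) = (q + 4)^2*(q)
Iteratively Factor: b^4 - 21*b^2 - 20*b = (b)*(b^3 - 21*b - 20) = b*(b + 4)*(b^2 - 4*b - 5) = b*(b - 5)*(b + 4)*(b + 1)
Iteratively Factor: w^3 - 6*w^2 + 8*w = (w - 4)*(w^2 - 2*w) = (w - 4)*(w - 2)*(w)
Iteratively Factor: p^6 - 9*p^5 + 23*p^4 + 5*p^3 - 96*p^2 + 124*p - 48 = (p - 4)*(p^5 - 5*p^4 + 3*p^3 + 17*p^2 - 28*p + 12) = (p - 4)*(p - 1)*(p^4 - 4*p^3 - p^2 + 16*p - 12) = (p - 4)*(p - 1)*(p + 2)*(p^3 - 6*p^2 + 11*p - 6) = (p - 4)*(p - 3)*(p - 1)*(p + 2)*(p^2 - 3*p + 2) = (p - 4)*(p - 3)*(p - 2)*(p - 1)*(p + 2)*(p - 1)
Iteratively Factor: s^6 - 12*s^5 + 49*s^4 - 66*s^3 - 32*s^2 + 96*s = (s - 3)*(s^5 - 9*s^4 + 22*s^3 - 32*s) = (s - 4)*(s - 3)*(s^4 - 5*s^3 + 2*s^2 + 8*s) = (s - 4)*(s - 3)*(s + 1)*(s^3 - 6*s^2 + 8*s) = (s - 4)^2*(s - 3)*(s + 1)*(s^2 - 2*s) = s*(s - 4)^2*(s - 3)*(s + 1)*(s - 2)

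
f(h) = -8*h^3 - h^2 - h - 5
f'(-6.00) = -853.00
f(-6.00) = 1693.00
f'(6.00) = -877.00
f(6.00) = -1775.00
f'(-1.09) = -27.33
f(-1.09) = 5.26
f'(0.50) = -8.00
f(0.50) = -6.75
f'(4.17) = -426.67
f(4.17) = -606.65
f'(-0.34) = -3.09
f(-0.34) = -4.46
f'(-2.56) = -153.17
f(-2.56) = 125.22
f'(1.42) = -52.23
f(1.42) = -31.34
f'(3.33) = -273.79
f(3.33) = -314.83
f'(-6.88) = -1123.27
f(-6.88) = 2559.83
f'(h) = -24*h^2 - 2*h - 1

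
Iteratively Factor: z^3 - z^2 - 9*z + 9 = (z + 3)*(z^2 - 4*z + 3) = (z - 3)*(z + 3)*(z - 1)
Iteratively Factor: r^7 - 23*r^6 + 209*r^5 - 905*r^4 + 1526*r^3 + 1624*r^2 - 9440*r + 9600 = (r - 4)*(r^6 - 19*r^5 + 133*r^4 - 373*r^3 + 34*r^2 + 1760*r - 2400) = (r - 4)^2*(r^5 - 15*r^4 + 73*r^3 - 81*r^2 - 290*r + 600) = (r - 4)^3*(r^4 - 11*r^3 + 29*r^2 + 35*r - 150) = (r - 5)*(r - 4)^3*(r^3 - 6*r^2 - r + 30) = (r - 5)^2*(r - 4)^3*(r^2 - r - 6) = (r - 5)^2*(r - 4)^3*(r + 2)*(r - 3)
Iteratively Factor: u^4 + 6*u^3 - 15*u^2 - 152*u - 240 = (u + 4)*(u^3 + 2*u^2 - 23*u - 60) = (u - 5)*(u + 4)*(u^2 + 7*u + 12) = (u - 5)*(u + 4)^2*(u + 3)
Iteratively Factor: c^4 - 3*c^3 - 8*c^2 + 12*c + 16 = (c + 2)*(c^3 - 5*c^2 + 2*c + 8) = (c - 2)*(c + 2)*(c^2 - 3*c - 4) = (c - 2)*(c + 1)*(c + 2)*(c - 4)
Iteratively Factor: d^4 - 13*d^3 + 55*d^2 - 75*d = (d)*(d^3 - 13*d^2 + 55*d - 75) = d*(d - 5)*(d^2 - 8*d + 15) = d*(d - 5)*(d - 3)*(d - 5)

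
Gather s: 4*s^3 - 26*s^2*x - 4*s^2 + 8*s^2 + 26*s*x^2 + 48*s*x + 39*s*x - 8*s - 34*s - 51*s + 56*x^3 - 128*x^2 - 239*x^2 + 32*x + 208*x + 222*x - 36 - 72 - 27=4*s^3 + s^2*(4 - 26*x) + s*(26*x^2 + 87*x - 93) + 56*x^3 - 367*x^2 + 462*x - 135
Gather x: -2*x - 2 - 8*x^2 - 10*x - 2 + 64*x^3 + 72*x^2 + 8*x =64*x^3 + 64*x^2 - 4*x - 4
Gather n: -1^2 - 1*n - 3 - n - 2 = -2*n - 6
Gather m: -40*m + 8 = 8 - 40*m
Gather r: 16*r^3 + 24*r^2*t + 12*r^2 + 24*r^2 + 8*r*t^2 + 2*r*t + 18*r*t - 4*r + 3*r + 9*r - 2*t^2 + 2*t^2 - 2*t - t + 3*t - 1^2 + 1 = 16*r^3 + r^2*(24*t + 36) + r*(8*t^2 + 20*t + 8)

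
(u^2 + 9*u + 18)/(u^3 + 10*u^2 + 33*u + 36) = (u + 6)/(u^2 + 7*u + 12)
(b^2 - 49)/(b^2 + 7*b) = (b - 7)/b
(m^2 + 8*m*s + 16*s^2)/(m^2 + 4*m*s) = (m + 4*s)/m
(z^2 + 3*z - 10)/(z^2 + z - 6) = (z + 5)/(z + 3)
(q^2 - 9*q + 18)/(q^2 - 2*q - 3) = (q - 6)/(q + 1)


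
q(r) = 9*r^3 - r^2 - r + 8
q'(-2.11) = 123.43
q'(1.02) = 25.05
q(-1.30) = -12.16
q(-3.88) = -528.87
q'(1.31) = 42.71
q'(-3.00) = 248.00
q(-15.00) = -30577.00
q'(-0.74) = 15.27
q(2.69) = 173.26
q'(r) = 27*r^2 - 2*r - 1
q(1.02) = 15.49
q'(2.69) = 188.99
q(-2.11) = -78.89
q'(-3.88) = 413.23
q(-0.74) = 4.55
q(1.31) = 25.21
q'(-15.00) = 6104.00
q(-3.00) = -241.00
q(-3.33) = -332.09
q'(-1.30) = 47.23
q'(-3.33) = 305.06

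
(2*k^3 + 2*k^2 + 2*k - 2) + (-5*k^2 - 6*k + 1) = 2*k^3 - 3*k^2 - 4*k - 1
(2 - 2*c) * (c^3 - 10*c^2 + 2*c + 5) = -2*c^4 + 22*c^3 - 24*c^2 - 6*c + 10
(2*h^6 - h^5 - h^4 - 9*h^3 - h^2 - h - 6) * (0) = 0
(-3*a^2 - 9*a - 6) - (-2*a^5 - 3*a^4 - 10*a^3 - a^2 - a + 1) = 2*a^5 + 3*a^4 + 10*a^3 - 2*a^2 - 8*a - 7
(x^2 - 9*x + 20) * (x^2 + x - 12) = x^4 - 8*x^3 - x^2 + 128*x - 240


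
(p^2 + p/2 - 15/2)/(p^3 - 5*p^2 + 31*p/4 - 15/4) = 2*(p + 3)/(2*p^2 - 5*p + 3)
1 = 1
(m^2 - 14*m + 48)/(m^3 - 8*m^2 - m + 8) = (m - 6)/(m^2 - 1)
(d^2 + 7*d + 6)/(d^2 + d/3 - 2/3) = 3*(d + 6)/(3*d - 2)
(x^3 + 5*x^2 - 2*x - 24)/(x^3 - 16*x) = (x^2 + x - 6)/(x*(x - 4))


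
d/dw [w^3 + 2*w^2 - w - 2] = 3*w^2 + 4*w - 1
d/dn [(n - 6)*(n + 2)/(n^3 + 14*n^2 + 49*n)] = (-n^3 + 15*n^2 + 36*n + 84)/(n^2*(n^3 + 21*n^2 + 147*n + 343))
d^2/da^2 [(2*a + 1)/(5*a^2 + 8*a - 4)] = 2*(4*(2*a + 1)*(5*a + 4)^2 - 3*(10*a + 7)*(5*a^2 + 8*a - 4))/(5*a^2 + 8*a - 4)^3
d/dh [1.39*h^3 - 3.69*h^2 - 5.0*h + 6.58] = 4.17*h^2 - 7.38*h - 5.0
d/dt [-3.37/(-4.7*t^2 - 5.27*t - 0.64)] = (-31.678*t - 17.7599)/(4.7*t^2 + 5.27*t + 0.64)^2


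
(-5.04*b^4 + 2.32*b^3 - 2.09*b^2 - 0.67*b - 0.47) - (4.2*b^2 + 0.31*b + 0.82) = -5.04*b^4 + 2.32*b^3 - 6.29*b^2 - 0.98*b - 1.29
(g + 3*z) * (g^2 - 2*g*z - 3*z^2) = g^3 + g^2*z - 9*g*z^2 - 9*z^3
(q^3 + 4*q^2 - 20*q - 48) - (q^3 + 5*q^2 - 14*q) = -q^2 - 6*q - 48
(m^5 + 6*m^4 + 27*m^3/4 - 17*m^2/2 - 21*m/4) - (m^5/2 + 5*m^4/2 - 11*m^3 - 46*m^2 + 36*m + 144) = m^5/2 + 7*m^4/2 + 71*m^3/4 + 75*m^2/2 - 165*m/4 - 144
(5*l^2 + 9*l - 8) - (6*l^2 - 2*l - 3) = -l^2 + 11*l - 5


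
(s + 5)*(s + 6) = s^2 + 11*s + 30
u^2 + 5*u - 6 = (u - 1)*(u + 6)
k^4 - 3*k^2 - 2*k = k*(k - 2)*(k + 1)^2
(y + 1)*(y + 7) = y^2 + 8*y + 7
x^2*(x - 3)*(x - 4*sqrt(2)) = x^4 - 4*sqrt(2)*x^3 - 3*x^3 + 12*sqrt(2)*x^2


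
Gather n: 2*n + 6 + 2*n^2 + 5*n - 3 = 2*n^2 + 7*n + 3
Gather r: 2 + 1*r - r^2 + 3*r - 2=-r^2 + 4*r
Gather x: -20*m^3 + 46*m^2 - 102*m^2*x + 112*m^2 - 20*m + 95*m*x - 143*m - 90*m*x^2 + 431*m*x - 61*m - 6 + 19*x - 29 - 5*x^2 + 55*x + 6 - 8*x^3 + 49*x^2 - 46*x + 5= -20*m^3 + 158*m^2 - 224*m - 8*x^3 + x^2*(44 - 90*m) + x*(-102*m^2 + 526*m + 28) - 24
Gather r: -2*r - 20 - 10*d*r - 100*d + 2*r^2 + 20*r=-100*d + 2*r^2 + r*(18 - 10*d) - 20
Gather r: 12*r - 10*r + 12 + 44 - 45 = 2*r + 11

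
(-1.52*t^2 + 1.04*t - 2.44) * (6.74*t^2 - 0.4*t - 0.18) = -10.2448*t^4 + 7.6176*t^3 - 16.588*t^2 + 0.7888*t + 0.4392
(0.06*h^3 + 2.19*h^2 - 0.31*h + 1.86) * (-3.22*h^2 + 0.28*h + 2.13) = -0.1932*h^5 - 7.035*h^4 + 1.7392*h^3 - 1.4113*h^2 - 0.1395*h + 3.9618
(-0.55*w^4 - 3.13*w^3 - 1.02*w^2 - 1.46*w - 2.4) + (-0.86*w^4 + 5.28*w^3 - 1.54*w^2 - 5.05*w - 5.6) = -1.41*w^4 + 2.15*w^3 - 2.56*w^2 - 6.51*w - 8.0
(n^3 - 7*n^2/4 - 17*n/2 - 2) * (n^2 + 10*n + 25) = n^5 + 33*n^4/4 - n^3 - 523*n^2/4 - 465*n/2 - 50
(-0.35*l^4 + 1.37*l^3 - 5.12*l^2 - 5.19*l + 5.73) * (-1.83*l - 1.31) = 0.6405*l^5 - 2.0486*l^4 + 7.5749*l^3 + 16.2049*l^2 - 3.687*l - 7.5063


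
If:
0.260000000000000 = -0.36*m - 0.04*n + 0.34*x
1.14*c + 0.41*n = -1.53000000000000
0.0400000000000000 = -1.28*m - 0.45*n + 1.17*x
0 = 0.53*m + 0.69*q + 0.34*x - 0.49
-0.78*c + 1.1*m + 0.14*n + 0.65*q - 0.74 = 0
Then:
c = -2.68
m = -7.44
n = 3.72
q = 9.72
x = -6.68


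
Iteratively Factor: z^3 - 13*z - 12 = (z - 4)*(z^2 + 4*z + 3) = (z - 4)*(z + 1)*(z + 3)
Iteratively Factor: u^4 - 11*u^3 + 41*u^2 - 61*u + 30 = (u - 3)*(u^3 - 8*u^2 + 17*u - 10) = (u - 5)*(u - 3)*(u^2 - 3*u + 2) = (u - 5)*(u - 3)*(u - 1)*(u - 2)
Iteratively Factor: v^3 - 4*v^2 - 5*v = (v)*(v^2 - 4*v - 5) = v*(v + 1)*(v - 5)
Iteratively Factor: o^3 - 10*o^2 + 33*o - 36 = (o - 3)*(o^2 - 7*o + 12) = (o - 3)^2*(o - 4)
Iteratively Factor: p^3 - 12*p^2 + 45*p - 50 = (p - 2)*(p^2 - 10*p + 25) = (p - 5)*(p - 2)*(p - 5)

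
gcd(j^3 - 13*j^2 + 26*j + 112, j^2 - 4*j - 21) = j - 7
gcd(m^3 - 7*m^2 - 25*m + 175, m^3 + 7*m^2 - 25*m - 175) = m^2 - 25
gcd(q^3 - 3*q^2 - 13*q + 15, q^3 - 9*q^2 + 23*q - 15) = q^2 - 6*q + 5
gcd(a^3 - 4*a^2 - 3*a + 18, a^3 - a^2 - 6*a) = a^2 - a - 6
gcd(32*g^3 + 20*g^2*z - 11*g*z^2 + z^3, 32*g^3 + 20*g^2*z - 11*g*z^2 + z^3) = 32*g^3 + 20*g^2*z - 11*g*z^2 + z^3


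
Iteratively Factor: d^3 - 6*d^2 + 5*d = (d - 5)*(d^2 - d) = d*(d - 5)*(d - 1)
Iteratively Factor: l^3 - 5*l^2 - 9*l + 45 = (l + 3)*(l^2 - 8*l + 15) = (l - 5)*(l + 3)*(l - 3)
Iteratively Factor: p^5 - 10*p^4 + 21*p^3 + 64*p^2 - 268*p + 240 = (p - 4)*(p^4 - 6*p^3 - 3*p^2 + 52*p - 60) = (p - 4)*(p + 3)*(p^3 - 9*p^2 + 24*p - 20) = (p - 4)*(p - 2)*(p + 3)*(p^2 - 7*p + 10) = (p - 5)*(p - 4)*(p - 2)*(p + 3)*(p - 2)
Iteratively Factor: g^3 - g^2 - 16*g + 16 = (g - 1)*(g^2 - 16) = (g - 4)*(g - 1)*(g + 4)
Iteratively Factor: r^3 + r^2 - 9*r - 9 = (r - 3)*(r^2 + 4*r + 3) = (r - 3)*(r + 3)*(r + 1)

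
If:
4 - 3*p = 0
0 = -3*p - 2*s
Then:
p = 4/3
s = -2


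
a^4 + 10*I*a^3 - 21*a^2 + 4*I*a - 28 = (a - I)*(a + 2*I)^2*(a + 7*I)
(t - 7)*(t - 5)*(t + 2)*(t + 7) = t^4 - 3*t^3 - 59*t^2 + 147*t + 490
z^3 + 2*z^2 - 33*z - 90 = (z - 6)*(z + 3)*(z + 5)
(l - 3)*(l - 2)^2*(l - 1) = l^4 - 8*l^3 + 23*l^2 - 28*l + 12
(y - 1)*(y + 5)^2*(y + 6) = y^4 + 15*y^3 + 69*y^2 + 65*y - 150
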